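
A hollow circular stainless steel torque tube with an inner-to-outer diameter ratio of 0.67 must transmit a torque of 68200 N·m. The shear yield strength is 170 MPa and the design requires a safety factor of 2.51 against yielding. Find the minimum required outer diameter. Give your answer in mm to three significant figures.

d_o = 186 mm

τ_allow = 170/2.51 = 67.73 MPa.
For a hollow shaft τ = 16T/[πd_o³(1−k⁴)] with k = 0.67, so 1−k⁴ = 0.7985.
d_o³ = 16T/[π τ_allow (1−k⁴)] = 16×6.8200×10^7/(π×67.73×0.7985) = 6.423×10^6 mm³.
d_o = 185.9 mm.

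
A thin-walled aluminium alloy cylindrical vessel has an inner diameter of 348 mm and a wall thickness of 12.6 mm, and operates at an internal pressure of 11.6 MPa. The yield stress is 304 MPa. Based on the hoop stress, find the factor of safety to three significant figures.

σ_h = pD/(2t) = 11.6×348/(2×12.6) = 160.2 MPa.
n = 304/160.2 = 1.898.

n = 1.90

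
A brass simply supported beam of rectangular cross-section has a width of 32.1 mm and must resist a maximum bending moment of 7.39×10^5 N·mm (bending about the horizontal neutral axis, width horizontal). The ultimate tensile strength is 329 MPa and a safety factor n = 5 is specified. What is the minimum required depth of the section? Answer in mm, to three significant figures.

σ_allow = 329/5 = 65.80 MPa.
For a rectangular section σ = 6M/(bh²), so h² = 6M/(b σ_allow) = 6×739000/(32.1×65.80) = 2099 mm².
h = 45.82 mm.

h = 45.8 mm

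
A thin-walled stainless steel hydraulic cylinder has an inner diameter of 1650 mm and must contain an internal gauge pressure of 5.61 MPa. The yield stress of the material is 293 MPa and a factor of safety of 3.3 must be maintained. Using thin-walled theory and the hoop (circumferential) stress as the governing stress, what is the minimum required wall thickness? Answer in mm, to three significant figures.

σ_allow = 293/3.3 = 88.79 MPa.
Hoop stress σ_h = pD/(2t), so t = pD/(2σ_allow) = 5.61×1650/(2×88.79) = 52.13 mm.

t = 52.1 mm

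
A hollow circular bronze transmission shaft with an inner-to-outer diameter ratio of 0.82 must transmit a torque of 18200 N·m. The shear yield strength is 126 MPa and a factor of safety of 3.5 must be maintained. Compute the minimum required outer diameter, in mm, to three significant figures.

d_o = 168 mm

τ_allow = 126/3.5 = 36.00 MPa.
For a hollow shaft τ = 16T/[πd_o³(1−k⁴)] with k = 0.82, so 1−k⁴ = 0.5479.
d_o³ = 16T/[π τ_allow (1−k⁴)] = 16×1.8200×10^7/(π×36.00×0.5479) = 4.700×10^6 mm³.
d_o = 167.5 mm.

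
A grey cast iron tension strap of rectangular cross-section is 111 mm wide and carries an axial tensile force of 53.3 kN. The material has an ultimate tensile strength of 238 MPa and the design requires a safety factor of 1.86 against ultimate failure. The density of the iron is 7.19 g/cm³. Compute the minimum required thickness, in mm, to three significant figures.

σ_allow = 238/1.86 = 128.0 MPa.
Required area A = F/σ_allow = 53300/128.0 = 416.5 mm².
t = A/w = 416.5/111 = 3.753 mm.

t = 3.75 mm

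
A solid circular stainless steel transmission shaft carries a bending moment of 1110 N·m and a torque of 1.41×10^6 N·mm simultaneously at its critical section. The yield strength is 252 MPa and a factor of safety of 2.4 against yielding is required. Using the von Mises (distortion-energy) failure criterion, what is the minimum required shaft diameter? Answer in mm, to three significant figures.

σ_allow = σ_y/n = 252/2.4 = 105.0 MPa.
For a solid shaft σ_b = 32M/(πd³) and τ = 16T/(πd³), so the von Mises stress is σ' = (16/πd³)·√(4M²+3T²).
√(4M²+3T²) = √(4×(1.110×10^6)² + 3×(1.410×10^6)²) = 3.300×10^6 N·mm.
d³ = 16×3.300×10^6/(π×105.0) = 160100 mm³.
d = 54.30 mm.

d = 54.3 mm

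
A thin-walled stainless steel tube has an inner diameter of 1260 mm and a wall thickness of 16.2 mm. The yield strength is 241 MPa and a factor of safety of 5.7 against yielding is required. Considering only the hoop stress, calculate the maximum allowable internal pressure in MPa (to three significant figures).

p_allow = 1.09 MPa

σ_allow = 241/5.7 = 42.28 MPa.
σ_h = pD/(2t) → p_allow = 2σ_allow t/D = 2×42.28×16.2/1260 = 1.087 MPa.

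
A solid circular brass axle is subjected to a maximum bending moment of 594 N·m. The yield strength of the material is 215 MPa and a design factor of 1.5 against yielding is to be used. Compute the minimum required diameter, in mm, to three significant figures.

d = 34.8 mm

σ_allow = 215/1.5 = 143.3 MPa.
For a solid circular section σ = 32M/(πd³), so d³ = 32M/(π σ_allow) = 32×594000/(π×143.3) = 42210 mm³.
d = 34.82 mm.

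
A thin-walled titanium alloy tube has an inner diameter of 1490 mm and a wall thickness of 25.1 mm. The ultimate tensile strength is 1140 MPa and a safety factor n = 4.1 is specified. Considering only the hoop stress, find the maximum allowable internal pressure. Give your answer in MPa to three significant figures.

σ_allow = 1140/4.1 = 278.0 MPa.
σ_h = pD/(2t) → p_allow = 2σ_allow t/D = 2×278.0×25.1/1490 = 9.368 MPa.

p_allow = 9.37 MPa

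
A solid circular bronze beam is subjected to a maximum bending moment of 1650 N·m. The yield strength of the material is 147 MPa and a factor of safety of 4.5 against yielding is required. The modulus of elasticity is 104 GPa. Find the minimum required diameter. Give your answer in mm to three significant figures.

σ_allow = 147/4.5 = 32.67 MPa.
For a solid circular section σ = 32M/(πd³), so d³ = 32M/(π σ_allow) = 32×1650000/(π×32.67) = 514500 mm³.
d = 80.13 mm.

d = 80.1 mm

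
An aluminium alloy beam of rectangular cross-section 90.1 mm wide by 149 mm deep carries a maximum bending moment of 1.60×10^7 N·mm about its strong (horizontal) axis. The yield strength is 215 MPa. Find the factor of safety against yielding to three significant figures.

Section modulus S = bh²/6 = 90.1×149²/6 = 333400 mm³.
σ = M/S = 1.6000×10^7/333400 = 47.99 MPa.
n = 215/47.99 = 4.480.

n = 4.48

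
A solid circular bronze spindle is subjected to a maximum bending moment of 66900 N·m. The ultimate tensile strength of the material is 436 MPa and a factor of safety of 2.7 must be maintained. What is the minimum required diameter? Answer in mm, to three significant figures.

d = 162 mm

σ_allow = 436/2.7 = 161.5 MPa.
For a solid circular section σ = 32M/(πd³), so d³ = 32M/(π σ_allow) = 32×6.6900×10^7/(π×161.5) = 4.220×10^6 mm³.
d = 161.6 mm.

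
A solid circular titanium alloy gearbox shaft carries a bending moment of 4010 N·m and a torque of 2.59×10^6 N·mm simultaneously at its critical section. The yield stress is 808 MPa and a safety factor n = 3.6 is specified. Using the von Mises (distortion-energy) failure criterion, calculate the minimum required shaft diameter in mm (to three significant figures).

d = 59.3 mm

σ_allow = σ_y/n = 808/3.6 = 224.4 MPa.
For a solid shaft σ_b = 32M/(πd³) and τ = 16T/(πd³), so the von Mises stress is σ' = (16/πd³)·√(4M²+3T²).
√(4M²+3T²) = √(4×(4.010×10^6)² + 3×(2.590×10^6)²) = 9.189×10^6 N·mm.
d³ = 16×9.189×10^6/(π×224.4) = 208500 mm³.
d = 59.30 mm.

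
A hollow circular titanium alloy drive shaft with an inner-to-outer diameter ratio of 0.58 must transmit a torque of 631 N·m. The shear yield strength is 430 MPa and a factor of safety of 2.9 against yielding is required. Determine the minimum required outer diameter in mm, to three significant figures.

τ_allow = 430/2.9 = 148.3 MPa.
For a hollow shaft τ = 16T/[πd_o³(1−k⁴)] with k = 0.58, so 1−k⁴ = 0.8868.
d_o³ = 16T/[π τ_allow (1−k⁴)] = 16×631000/(π×148.3×0.8868) = 24440 mm³.
d_o = 29.02 mm.

d_o = 29.0 mm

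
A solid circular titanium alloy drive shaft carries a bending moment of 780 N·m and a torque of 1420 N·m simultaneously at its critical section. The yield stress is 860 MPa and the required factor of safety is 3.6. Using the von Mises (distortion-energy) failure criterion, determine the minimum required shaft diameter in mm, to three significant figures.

σ_allow = σ_y/n = 860/3.6 = 238.9 MPa.
For a solid shaft σ_b = 32M/(πd³) and τ = 16T/(πd³), so the von Mises stress is σ' = (16/πd³)·√(4M²+3T²).
√(4M²+3T²) = √(4×(780000)² + 3×(1.420×10^6)²) = 2.913×10^6 N·mm.
d³ = 16×2.913×10^6/(π×238.9) = 62090 mm³.
d = 39.60 mm.

d = 39.6 mm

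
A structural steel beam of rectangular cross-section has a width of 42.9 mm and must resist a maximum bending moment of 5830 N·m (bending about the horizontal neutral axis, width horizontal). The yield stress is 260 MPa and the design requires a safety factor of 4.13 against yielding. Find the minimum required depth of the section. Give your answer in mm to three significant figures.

h = 114 mm

σ_allow = 260/4.13 = 62.95 MPa.
For a rectangular section σ = 6M/(bh²), so h² = 6M/(b σ_allow) = 6×5830000/(42.9×62.95) = 12950 mm².
h = 113.8 mm.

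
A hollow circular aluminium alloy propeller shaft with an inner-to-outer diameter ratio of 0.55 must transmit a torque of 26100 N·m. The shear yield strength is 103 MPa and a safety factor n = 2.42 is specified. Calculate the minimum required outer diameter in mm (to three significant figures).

d_o = 151 mm

τ_allow = 103/2.42 = 42.56 MPa.
For a hollow shaft τ = 16T/[πd_o³(1−k⁴)] with k = 0.55, so 1−k⁴ = 0.9085.
d_o³ = 16T/[π τ_allow (1−k⁴)] = 16×2.6100×10^7/(π×42.56×0.9085) = 3.438×10^6 mm³.
d_o = 150.9 mm.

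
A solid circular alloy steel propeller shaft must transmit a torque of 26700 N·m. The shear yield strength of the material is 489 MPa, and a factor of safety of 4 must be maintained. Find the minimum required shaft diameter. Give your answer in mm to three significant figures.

d = 104 mm

Allowable shear stress τ_allow = 489/4 = 122.2 MPa.
For a solid shaft τ = 16T/(πd³), so d³ = 16T/(π τ_allow) = 16×2.6700×10^7/(π×122.2) = 1.112×10^6 mm³.
d = (1.112×10^6)^(1/3) = 103.6 mm.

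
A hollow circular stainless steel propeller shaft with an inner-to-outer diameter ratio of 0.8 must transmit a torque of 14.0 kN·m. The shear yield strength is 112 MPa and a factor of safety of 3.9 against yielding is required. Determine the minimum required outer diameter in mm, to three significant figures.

τ_allow = 112/3.9 = 28.72 MPa.
For a hollow shaft τ = 16T/[πd_o³(1−k⁴)] with k = 0.8, so 1−k⁴ = 0.5904.
d_o³ = 16T/[π τ_allow (1−k⁴)] = 16×1.4000×10^7/(π×28.72×0.5904) = 4.205×10^6 mm³.
d_o = 161.4 mm.

d_o = 161 mm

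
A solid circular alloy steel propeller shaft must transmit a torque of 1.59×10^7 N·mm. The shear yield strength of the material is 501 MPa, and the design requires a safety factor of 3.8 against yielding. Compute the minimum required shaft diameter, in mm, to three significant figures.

d = 85.0 mm

Allowable shear stress τ_allow = 501/3.8 = 131.8 MPa.
For a solid shaft τ = 16T/(πd³), so d³ = 16T/(π τ_allow) = 16×1.5900×10^7/(π×131.8) = 614200 mm³.
d = (614200)^(1/3) = 85.00 mm.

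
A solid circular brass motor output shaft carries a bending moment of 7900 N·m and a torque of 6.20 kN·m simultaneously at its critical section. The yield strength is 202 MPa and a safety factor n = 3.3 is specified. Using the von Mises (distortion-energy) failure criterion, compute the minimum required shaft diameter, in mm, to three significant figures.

σ_allow = σ_y/n = 202/3.3 = 61.21 MPa.
For a solid shaft σ_b = 32M/(πd³) and τ = 16T/(πd³), so the von Mises stress is σ' = (16/πd³)·√(4M²+3T²).
√(4M²+3T²) = √(4×(7.900×10^6)² + 3×(6.200×10^6)²) = 1.910×10^7 N·mm.
d³ = 16×1.910×10^7/(π×61.21) = 1.589×10^6 mm³.
d = 116.7 mm.

d = 117 mm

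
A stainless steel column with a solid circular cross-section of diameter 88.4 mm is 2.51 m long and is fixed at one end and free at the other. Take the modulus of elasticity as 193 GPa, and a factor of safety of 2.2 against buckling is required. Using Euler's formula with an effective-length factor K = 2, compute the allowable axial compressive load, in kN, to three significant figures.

I = πd⁴/64 = π×88.4⁴/64 = 2.998×10^6 mm⁴.
Effective length L_e = KL = 2×2.51 m = 5020 mm.
Euler critical load P_cr = π²EI/L_e² = π²×193000×2.998×10^6/5020² = 226600 N.
P_allow = P_cr/n = 226600/2.2 = 103000 N.

P_allow = 103 kN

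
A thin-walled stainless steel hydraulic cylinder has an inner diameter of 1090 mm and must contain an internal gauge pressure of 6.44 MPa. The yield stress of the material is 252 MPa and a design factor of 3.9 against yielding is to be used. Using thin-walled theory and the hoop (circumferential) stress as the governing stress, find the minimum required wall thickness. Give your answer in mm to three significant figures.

σ_allow = 252/3.9 = 64.62 MPa.
Hoop stress σ_h = pD/(2t), so t = pD/(2σ_allow) = 6.44×1090/(2×64.62) = 54.32 mm.

t = 54.3 mm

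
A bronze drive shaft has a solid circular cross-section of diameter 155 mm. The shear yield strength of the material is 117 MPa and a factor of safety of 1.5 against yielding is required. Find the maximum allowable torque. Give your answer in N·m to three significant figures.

τ_allow = 117/1.5 = 78.00 MPa.
For a solid shaft T_allow = τ_allow·πd³/16; πd³/16 = π×155³/16 = 731200 mm³.
T_allow = 78.00×731200 = 5.703×10^7 N·mm = 57030 N·m.

T_allow = 57000 N·m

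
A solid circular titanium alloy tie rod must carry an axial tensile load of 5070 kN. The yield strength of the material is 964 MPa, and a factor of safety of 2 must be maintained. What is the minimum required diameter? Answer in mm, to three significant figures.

d = 116 mm

Allowable stress σ_allow = 964/2 = 482.0 MPa.
Required area A = F/σ_allow = 5070000/482.0 = 10520 mm².
A = πd²/4 → d = √(4A/π) = 115.7 mm.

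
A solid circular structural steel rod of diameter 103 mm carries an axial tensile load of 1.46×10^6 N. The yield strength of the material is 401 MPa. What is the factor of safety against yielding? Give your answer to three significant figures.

n = 2.29

A = πd²/4 = 8332 mm².
σ = F/A = 1460000/8332 = 175.2 MPa.
n = 401/175.2 = 2.289.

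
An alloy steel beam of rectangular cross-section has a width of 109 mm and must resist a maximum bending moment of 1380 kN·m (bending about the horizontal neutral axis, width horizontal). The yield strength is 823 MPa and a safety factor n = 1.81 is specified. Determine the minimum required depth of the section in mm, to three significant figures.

h = 409 mm

σ_allow = 823/1.81 = 454.7 MPa.
For a rectangular section σ = 6M/(bh²), so h² = 6M/(b σ_allow) = 6×1.3800×10^9/(109×454.7) = 167100 mm².
h = 408.7 mm.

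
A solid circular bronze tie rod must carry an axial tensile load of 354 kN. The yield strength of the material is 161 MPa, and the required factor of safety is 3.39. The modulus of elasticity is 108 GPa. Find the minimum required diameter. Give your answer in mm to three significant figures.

d = 97.4 mm

Allowable stress σ_allow = 161/3.39 = 47.49 MPa.
Required area A = F/σ_allow = 354000/47.49 = 7454 mm².
A = πd²/4 → d = √(4A/π) = 97.42 mm.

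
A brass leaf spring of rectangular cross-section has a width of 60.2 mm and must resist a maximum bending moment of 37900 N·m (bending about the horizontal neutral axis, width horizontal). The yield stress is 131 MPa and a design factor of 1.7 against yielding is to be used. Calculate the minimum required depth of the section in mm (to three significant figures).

σ_allow = 131/1.7 = 77.06 MPa.
For a rectangular section σ = 6M/(bh²), so h² = 6M/(b σ_allow) = 6×3.7900×10^7/(60.2×77.06) = 49020 mm².
h = 221.4 mm.

h = 221 mm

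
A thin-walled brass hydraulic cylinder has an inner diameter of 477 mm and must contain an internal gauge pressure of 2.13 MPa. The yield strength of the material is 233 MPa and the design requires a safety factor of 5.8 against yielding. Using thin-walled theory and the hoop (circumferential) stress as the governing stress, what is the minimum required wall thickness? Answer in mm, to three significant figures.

t = 12.6 mm

σ_allow = 233/5.8 = 40.17 MPa.
Hoop stress σ_h = pD/(2t), so t = pD/(2σ_allow) = 2.13×477/(2×40.17) = 12.65 mm.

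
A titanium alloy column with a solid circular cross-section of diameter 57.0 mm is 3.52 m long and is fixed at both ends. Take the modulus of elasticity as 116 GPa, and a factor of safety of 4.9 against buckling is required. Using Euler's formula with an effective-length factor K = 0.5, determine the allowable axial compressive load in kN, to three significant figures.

I = πd⁴/64 = π×57.0⁴/64 = 518200 mm⁴.
Effective length L_e = KL = 0.5×3.52 m = 1760 mm.
Euler critical load P_cr = π²EI/L_e² = π²×116000×518200/1760² = 191500 N.
P_allow = P_cr/n = 191500/4.9 = 39080 N.

P_allow = 39.1 kN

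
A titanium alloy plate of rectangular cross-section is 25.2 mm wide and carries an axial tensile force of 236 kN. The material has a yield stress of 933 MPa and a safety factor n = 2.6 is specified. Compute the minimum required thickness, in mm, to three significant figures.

σ_allow = 933/2.6 = 358.8 MPa.
Required area A = F/σ_allow = 236000/358.8 = 657.7 mm².
t = A/w = 657.7/25.2 = 26.10 mm.

t = 26.1 mm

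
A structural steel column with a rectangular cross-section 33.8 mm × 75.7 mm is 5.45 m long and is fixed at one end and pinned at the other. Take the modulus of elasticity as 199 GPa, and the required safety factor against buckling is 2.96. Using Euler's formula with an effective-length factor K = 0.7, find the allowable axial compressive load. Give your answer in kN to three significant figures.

Buckling occurs about the weak axis: I_min = h·b³/12 = 75.7×33.8³/12 = 243600 mm⁴ (b = 33.8 mm is the smaller dimension).
Effective length L_e = KL = 0.7×5.45 m = 3815 mm.
Euler critical load P_cr = π²EI/L_e² = π²×199000×243600/3815² = 32870 N.
P_allow = P_cr/n = 32870/2.96 = 11110 N.

P_allow = 11.1 kN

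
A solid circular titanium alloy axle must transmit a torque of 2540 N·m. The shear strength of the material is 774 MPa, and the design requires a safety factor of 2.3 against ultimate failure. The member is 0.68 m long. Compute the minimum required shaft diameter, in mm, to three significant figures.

d = 33.7 mm

Allowable shear stress τ_allow = 774/2.3 = 336.5 MPa.
For a solid shaft τ = 16T/(πd³), so d³ = 16T/(π τ_allow) = 16×2540000/(π×336.5) = 38440 mm³.
d = (38440)^(1/3) = 33.75 mm.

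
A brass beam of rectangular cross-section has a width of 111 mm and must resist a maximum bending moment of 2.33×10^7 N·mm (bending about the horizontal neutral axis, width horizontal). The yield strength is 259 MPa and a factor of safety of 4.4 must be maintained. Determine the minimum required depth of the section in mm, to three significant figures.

h = 146 mm

σ_allow = 259/4.4 = 58.86 MPa.
For a rectangular section σ = 6M/(bh²), so h² = 6M/(b σ_allow) = 6×2.3300×10^7/(111×58.86) = 21400 mm².
h = 146.3 mm.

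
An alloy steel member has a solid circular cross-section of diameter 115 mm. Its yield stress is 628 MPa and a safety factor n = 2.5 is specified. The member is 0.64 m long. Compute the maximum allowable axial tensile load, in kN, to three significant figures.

σ_allow = 628/2.5 = 251.2 MPa.
A = πd²/4 = π×115²/4 = 10390 mm².
F_allow = σ_allow × A = 251.2×10390 = 2.609×10^6 N.

F_allow = 2610 kN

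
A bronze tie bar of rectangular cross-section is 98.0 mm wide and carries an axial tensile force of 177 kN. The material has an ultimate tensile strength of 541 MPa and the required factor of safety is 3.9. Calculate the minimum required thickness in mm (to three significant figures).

σ_allow = 541/3.9 = 138.7 MPa.
Required area A = F/σ_allow = 177000/138.7 = 1276 mm².
t = A/w = 1276/98.0 = 13.02 mm.

t = 13.0 mm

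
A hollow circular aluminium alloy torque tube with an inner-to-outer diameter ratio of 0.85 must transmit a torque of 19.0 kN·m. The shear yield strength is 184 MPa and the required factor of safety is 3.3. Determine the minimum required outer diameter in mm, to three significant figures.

d_o = 154 mm

τ_allow = 184/3.3 = 55.76 MPa.
For a hollow shaft τ = 16T/[πd_o³(1−k⁴)] with k = 0.85, so 1−k⁴ = 0.4780.
d_o³ = 16T/[π τ_allow (1−k⁴)] = 16×1.9000×10^7/(π×55.76×0.4780) = 3.631×10^6 mm³.
d_o = 153.7 mm.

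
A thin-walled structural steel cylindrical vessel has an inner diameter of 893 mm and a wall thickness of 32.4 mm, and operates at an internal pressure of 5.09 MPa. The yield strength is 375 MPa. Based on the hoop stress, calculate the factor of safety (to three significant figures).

n = 5.35

σ_h = pD/(2t) = 5.09×893/(2×32.4) = 70.14 MPa.
n = 375/70.14 = 5.346.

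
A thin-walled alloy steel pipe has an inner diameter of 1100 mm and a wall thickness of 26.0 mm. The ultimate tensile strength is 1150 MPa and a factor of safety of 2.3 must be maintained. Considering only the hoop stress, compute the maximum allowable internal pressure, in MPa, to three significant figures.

σ_allow = 1150/2.3 = 500.0 MPa.
σ_h = pD/(2t) → p_allow = 2σ_allow t/D = 2×500.0×26.0/1100 = 23.64 MPa.

p_allow = 23.6 MPa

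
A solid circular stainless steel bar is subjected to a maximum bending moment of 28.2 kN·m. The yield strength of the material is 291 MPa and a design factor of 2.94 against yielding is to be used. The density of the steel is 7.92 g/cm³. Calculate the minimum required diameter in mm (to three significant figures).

σ_allow = 291/2.94 = 98.98 MPa.
For a solid circular section σ = 32M/(πd³), so d³ = 32M/(π σ_allow) = 32×2.8200×10^7/(π×98.98) = 2.902×10^6 mm³.
d = 142.6 mm.

d = 143 mm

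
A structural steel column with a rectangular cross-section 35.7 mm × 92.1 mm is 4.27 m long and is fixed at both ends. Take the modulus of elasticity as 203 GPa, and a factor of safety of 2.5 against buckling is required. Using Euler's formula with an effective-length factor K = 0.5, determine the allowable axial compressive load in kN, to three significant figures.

P_allow = 61.4 kN

Buckling occurs about the weak axis: I_min = h·b³/12 = 92.1×35.7³/12 = 349200 mm⁴ (b = 35.7 mm is the smaller dimension).
Effective length L_e = KL = 0.5×4.27 m = 2135 mm.
Euler critical load P_cr = π²EI/L_e² = π²×203000×349200/2135² = 153500 N.
P_allow = P_cr/n = 153500/2.5 = 61400 N.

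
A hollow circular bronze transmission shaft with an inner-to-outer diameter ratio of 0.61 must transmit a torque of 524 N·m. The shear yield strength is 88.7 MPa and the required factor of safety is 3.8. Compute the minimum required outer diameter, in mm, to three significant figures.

τ_allow = 88.7/3.8 = 23.34 MPa.
For a hollow shaft τ = 16T/[πd_o³(1−k⁴)] with k = 0.61, so 1−k⁴ = 0.8615.
d_o³ = 16T/[π τ_allow (1−k⁴)] = 16×524000/(π×23.34×0.8615) = 132700 mm³.
d_o = 51.01 mm.

d_o = 51.0 mm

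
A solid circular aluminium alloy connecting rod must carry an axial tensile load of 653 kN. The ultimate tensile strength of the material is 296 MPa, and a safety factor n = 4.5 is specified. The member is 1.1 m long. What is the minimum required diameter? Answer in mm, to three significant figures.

d = 112 mm

Allowable stress σ_allow = 296/4.5 = 65.78 MPa.
Required area A = F/σ_allow = 653000/65.78 = 9927 mm².
A = πd²/4 → d = √(4A/π) = 112.4 mm.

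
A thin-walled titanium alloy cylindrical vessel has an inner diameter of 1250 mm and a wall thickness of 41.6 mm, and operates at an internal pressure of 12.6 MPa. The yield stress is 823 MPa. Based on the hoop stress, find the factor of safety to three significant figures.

n = 4.35

σ_h = pD/(2t) = 12.6×1250/(2×41.6) = 189.3 MPa.
n = 823/189.3 = 4.348.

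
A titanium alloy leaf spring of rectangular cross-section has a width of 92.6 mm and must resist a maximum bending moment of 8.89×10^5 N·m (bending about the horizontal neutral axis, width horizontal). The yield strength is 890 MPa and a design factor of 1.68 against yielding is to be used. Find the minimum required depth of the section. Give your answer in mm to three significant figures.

h = 330 mm

σ_allow = 890/1.68 = 529.8 MPa.
For a rectangular section σ = 6M/(bh²), so h² = 6M/(b σ_allow) = 6×8.8900×10^8/(92.6×529.8) = 108700 mm².
h = 329.7 mm.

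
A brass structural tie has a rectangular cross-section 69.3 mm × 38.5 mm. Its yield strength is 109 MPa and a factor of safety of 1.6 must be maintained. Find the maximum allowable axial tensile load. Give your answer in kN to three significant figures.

σ_allow = 109/1.6 = 68.12 MPa.
A = 69.3×38.5 = 2668 mm².
F_allow = σ_allow × A = 68.12×2668 = 181800 N.

F_allow = 182 kN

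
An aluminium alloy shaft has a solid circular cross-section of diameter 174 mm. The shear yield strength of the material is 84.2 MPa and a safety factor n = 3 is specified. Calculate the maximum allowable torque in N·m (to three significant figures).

τ_allow = 84.2/3 = 28.07 MPa.
For a solid shaft T_allow = τ_allow·πd³/16; πd³/16 = π×174³/16 = 1.034×10^6 mm³.
T_allow = 28.07×1.034×10^6 = 2.903×10^7 N·mm = 29030 N·m.

T_allow = 29000 N·m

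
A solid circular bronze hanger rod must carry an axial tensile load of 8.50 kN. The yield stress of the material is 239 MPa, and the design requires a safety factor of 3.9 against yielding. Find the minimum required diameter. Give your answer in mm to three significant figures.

Allowable stress σ_allow = 239/3.9 = 61.28 MPa.
Required area A = F/σ_allow = 8500.0/61.28 = 138.7 mm².
A = πd²/4 → d = √(4A/π) = 13.29 mm.

d = 13.3 mm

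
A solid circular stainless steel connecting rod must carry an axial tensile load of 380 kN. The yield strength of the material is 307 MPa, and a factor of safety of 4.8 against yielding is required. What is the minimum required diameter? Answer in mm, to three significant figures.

Allowable stress σ_allow = 307/4.8 = 63.96 MPa.
Required area A = F/σ_allow = 380000/63.96 = 5941 mm².
A = πd²/4 → d = √(4A/π) = 86.98 mm.

d = 87.0 mm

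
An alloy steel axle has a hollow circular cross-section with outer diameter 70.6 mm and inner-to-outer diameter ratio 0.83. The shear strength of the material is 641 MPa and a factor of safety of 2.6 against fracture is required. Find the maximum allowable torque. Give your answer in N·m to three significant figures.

τ_allow = 641/2.6 = 246.5 MPa.
For a hollow shaft T_allow = τ_allow·πd_o³(1−k⁴)/16 with 1−k⁴ = 0.5254, so πd_o³(1−k⁴)/16 = 36300 mm³.
T_allow = 246.5×36300 = 8.950×10^6 N·mm = 8950 N·m.

T_allow = 8950 N·m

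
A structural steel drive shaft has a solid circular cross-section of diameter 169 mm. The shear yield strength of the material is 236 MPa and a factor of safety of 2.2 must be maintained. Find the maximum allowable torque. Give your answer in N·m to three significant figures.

τ_allow = 236/2.2 = 107.3 MPa.
For a solid shaft T_allow = τ_allow·πd³/16; πd³/16 = π×169³/16 = 947700 mm³.
T_allow = 107.3×947700 = 1.017×10^8 N·mm = 101700 N·m.

T_allow = 1.02×10^5 N·m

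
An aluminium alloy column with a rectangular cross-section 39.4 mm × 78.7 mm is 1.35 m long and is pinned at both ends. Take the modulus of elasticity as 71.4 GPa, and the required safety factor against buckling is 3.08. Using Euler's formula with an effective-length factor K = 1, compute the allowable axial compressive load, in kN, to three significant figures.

P_allow = 50.4 kN

Buckling occurs about the weak axis: I_min = h·b³/12 = 78.7×39.4³/12 = 401100 mm⁴ (b = 39.4 mm is the smaller dimension).
Effective length L_e = KL = 1×1.35 m = 1350 mm.
Euler critical load P_cr = π²EI/L_e² = π²×71400×401100/1350² = 155100 N.
P_allow = P_cr/n = 155100/3.08 = 50360 N.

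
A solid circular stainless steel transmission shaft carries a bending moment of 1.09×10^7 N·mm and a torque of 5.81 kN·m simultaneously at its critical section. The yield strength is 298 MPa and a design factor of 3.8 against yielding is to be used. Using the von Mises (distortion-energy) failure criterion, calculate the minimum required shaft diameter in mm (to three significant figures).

d = 116 mm

σ_allow = σ_y/n = 298/3.8 = 78.42 MPa.
For a solid shaft σ_b = 32M/(πd³) and τ = 16T/(πd³), so the von Mises stress is σ' = (16/πd³)·√(4M²+3T²).
√(4M²+3T²) = √(4×(1.090×10^7)² + 3×(5.810×10^6)²) = 2.401×10^7 N·mm.
d³ = 16×2.401×10^7/(π×78.42) = 1.559×10^6 mm³.
d = 116.0 mm.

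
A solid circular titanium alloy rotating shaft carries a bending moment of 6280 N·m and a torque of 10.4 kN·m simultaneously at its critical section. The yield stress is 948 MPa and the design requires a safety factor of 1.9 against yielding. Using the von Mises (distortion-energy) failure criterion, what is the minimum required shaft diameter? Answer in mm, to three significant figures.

d = 60.7 mm

σ_allow = σ_y/n = 948/1.9 = 498.9 MPa.
For a solid shaft σ_b = 32M/(πd³) and τ = 16T/(πd³), so the von Mises stress is σ' = (16/πd³)·√(4M²+3T²).
√(4M²+3T²) = √(4×(6.280×10^6)² + 3×(1.040×10^7)²) = 2.196×10^7 N·mm.
d³ = 16×2.196×10^7/(π×498.9) = 224200 mm³.
d = 60.75 mm.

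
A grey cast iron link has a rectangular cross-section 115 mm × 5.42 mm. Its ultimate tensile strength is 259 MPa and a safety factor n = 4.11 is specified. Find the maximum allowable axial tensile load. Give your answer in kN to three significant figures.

σ_allow = 259/4.11 = 63.02 MPa.
A = 115×5.42 = 623.3 mm².
F_allow = σ_allow × A = 63.02×623.3 = 39280 N.

F_allow = 39.3 kN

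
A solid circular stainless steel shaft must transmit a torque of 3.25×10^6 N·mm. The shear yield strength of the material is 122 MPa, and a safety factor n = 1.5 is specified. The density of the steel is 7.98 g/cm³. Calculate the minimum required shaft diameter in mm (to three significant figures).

d = 58.8 mm

Allowable shear stress τ_allow = 122/1.5 = 81.33 MPa.
For a solid shaft τ = 16T/(πd³), so d³ = 16T/(π τ_allow) = 16×3250000/(π×81.33) = 203500 mm³.
d = (203500)^(1/3) = 58.82 mm.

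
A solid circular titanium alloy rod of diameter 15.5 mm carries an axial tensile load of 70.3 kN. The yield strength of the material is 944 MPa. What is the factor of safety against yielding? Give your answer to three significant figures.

A = πd²/4 = 188.7 mm².
σ = F/A = 70300/188.7 = 372.6 MPa.
n = 944/372.6 = 2.534.

n = 2.53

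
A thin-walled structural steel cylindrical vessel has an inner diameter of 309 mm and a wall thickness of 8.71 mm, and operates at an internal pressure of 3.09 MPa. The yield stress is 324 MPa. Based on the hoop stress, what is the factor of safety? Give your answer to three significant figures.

σ_h = pD/(2t) = 3.09×309/(2×8.71) = 54.81 MPa.
n = 324/54.81 = 5.911.

n = 5.91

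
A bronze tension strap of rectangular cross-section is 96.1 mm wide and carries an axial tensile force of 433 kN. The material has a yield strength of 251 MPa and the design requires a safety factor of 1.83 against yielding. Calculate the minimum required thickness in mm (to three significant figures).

σ_allow = 251/1.83 = 137.2 MPa.
Required area A = F/σ_allow = 433000/137.2 = 3157 mm².
t = A/w = 3157/96.1 = 32.85 mm.

t = 32.9 mm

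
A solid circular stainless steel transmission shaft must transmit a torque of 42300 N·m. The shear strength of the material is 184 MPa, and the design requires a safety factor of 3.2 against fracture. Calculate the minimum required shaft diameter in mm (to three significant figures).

Allowable shear stress τ_allow = 184/3.2 = 57.50 MPa.
For a solid shaft τ = 16T/(πd³), so d³ = 16T/(π τ_allow) = 16×4.2300×10^7/(π×57.50) = 3.747×10^6 mm³.
d = (3.747×10^6)^(1/3) = 155.3 mm.

d = 155 mm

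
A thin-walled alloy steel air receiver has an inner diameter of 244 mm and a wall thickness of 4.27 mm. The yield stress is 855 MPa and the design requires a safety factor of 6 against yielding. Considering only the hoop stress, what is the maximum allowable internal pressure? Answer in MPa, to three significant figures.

σ_allow = 855/6 = 142.5 MPa.
σ_h = pD/(2t) → p_allow = 2σ_allow t/D = 2×142.5×4.27/244 = 4.987 MPa.

p_allow = 4.99 MPa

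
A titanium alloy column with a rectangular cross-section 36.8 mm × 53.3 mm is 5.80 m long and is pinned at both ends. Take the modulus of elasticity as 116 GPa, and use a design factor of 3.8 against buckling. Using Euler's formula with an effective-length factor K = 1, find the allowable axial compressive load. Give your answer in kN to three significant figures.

Buckling occurs about the weak axis: I_min = h·b³/12 = 53.3×36.8³/12 = 221400 mm⁴ (b = 36.8 mm is the smaller dimension).
Effective length L_e = KL = 1×5.80 m = 5800 mm.
Euler critical load P_cr = π²EI/L_e² = π²×116000×221400/5800² = 7533 N.
P_allow = P_cr/n = 7533/3.8 = 1982 N.

P_allow = 1.98 kN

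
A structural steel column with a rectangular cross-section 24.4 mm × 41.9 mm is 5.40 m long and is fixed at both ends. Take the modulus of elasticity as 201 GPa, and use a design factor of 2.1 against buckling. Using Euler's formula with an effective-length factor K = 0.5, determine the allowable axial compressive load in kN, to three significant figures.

P_allow = 6.57 kN

Buckling occurs about the weak axis: I_min = h·b³/12 = 41.9×24.4³/12 = 50720 mm⁴ (b = 24.4 mm is the smaller dimension).
Effective length L_e = KL = 0.5×5.40 m = 2700 mm.
Euler critical load P_cr = π²EI/L_e² = π²×201000×50720/2700² = 13800 N.
P_allow = P_cr/n = 13800/2.1 = 6573 N.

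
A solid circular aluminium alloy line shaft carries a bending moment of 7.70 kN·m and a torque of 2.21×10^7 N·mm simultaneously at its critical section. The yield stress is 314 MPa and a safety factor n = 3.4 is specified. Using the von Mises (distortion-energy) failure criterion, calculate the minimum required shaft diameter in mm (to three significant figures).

d = 132 mm

σ_allow = σ_y/n = 314/3.4 = 92.35 MPa.
For a solid shaft σ_b = 32M/(πd³) and τ = 16T/(πd³), so the von Mises stress is σ' = (16/πd³)·√(4M²+3T²).
√(4M²+3T²) = √(4×(7.700×10^6)² + 3×(2.210×10^7)²) = 4.126×10^7 N·mm.
d³ = 16×4.126×10^7/(π×92.35) = 2.275×10^6 mm³.
d = 131.5 mm.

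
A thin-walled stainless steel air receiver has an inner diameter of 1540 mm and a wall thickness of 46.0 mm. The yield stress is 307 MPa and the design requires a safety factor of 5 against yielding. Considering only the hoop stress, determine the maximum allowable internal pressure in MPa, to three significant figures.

p_allow = 3.67 MPa

σ_allow = 307/5 = 61.40 MPa.
σ_h = pD/(2t) → p_allow = 2σ_allow t/D = 2×61.40×46.0/1540 = 3.668 MPa.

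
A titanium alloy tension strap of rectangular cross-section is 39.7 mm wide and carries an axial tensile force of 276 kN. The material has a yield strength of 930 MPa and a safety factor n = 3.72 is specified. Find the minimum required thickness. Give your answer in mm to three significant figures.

σ_allow = 930/3.72 = 250.0 MPa.
Required area A = F/σ_allow = 276000/250.0 = 1104 mm².
t = A/w = 1104/39.7 = 27.81 mm.

t = 27.8 mm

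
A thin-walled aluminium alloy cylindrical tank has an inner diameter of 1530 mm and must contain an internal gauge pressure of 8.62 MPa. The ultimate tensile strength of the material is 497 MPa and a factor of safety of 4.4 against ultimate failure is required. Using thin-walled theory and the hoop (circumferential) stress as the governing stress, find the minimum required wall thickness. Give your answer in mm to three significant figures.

t = 58.4 mm

σ_allow = 497/4.4 = 113.0 MPa.
Hoop stress σ_h = pD/(2t), so t = pD/(2σ_allow) = 8.62×1530/(2×113.0) = 58.38 mm.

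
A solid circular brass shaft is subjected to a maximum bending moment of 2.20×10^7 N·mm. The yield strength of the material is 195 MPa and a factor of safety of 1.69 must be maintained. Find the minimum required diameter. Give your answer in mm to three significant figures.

d = 125 mm

σ_allow = 195/1.69 = 115.4 MPa.
For a solid circular section σ = 32M/(πd³), so d³ = 32M/(π σ_allow) = 32×2.2000×10^7/(π×115.4) = 1.942×10^6 mm³.
d = 124.8 mm.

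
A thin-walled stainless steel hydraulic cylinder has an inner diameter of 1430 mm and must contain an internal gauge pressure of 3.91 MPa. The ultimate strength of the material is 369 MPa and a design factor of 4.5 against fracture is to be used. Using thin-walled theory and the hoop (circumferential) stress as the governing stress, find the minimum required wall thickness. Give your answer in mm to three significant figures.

σ_allow = 369/4.5 = 82.00 MPa.
Hoop stress σ_h = pD/(2t), so t = pD/(2σ_allow) = 3.91×1430/(2×82.00) = 34.09 mm.

t = 34.1 mm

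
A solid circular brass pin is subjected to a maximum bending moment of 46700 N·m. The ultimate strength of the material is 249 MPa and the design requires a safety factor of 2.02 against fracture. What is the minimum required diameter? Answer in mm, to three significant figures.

σ_allow = 249/2.02 = 123.3 MPa.
For a solid circular section σ = 32M/(πd³), so d³ = 32M/(π σ_allow) = 32×4.6700×10^7/(π×123.3) = 3.859×10^6 mm³.
d = 156.9 mm.

d = 157 mm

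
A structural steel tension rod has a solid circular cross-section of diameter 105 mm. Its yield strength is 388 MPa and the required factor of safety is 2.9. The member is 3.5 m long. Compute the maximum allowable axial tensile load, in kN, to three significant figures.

F_allow = 1160 kN

σ_allow = 388/2.9 = 133.8 MPa.
A = πd²/4 = π×105²/4 = 8659 mm².
F_allow = σ_allow × A = 133.8×8659 = 1.159×10^6 N.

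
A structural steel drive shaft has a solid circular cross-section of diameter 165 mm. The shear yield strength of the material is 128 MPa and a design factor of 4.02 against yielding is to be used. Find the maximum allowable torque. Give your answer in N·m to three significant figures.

T_allow = 28100 N·m

τ_allow = 128/4.02 = 31.84 MPa.
For a solid shaft T_allow = τ_allow·πd³/16; πd³/16 = π×165³/16 = 882000 mm³.
T_allow = 31.84×882000 = 2.808×10^7 N·mm = 28080 N·m.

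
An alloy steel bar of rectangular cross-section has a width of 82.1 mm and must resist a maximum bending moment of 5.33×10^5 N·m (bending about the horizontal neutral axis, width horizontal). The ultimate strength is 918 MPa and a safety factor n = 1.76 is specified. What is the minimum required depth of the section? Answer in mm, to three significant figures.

h = 273 mm

σ_allow = 918/1.76 = 521.6 MPa.
For a rectangular section σ = 6M/(bh²), so h² = 6M/(b σ_allow) = 6×5.3300×10^8/(82.1×521.6) = 74680 mm².
h = 273.3 mm.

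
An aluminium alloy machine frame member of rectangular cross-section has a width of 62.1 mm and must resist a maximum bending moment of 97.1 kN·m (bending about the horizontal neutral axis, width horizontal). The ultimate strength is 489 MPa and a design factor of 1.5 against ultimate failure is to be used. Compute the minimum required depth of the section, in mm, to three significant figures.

σ_allow = 489/1.5 = 326.0 MPa.
For a rectangular section σ = 6M/(bh²), so h² = 6M/(b σ_allow) = 6×9.7100×10^7/(62.1×326.0) = 28780 mm².
h = 169.6 mm.

h = 170 mm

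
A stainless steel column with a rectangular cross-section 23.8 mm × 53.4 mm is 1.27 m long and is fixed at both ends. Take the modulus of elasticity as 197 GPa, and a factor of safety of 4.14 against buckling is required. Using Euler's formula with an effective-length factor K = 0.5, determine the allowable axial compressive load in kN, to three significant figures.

P_allow = 69.9 kN

Buckling occurs about the weak axis: I_min = h·b³/12 = 53.4×23.8³/12 = 59990 mm⁴ (b = 23.8 mm is the smaller dimension).
Effective length L_e = KL = 0.5×1.27 m = 635.0 mm.
Euler critical load P_cr = π²EI/L_e² = π²×197000×59990/635.0² = 289300 N.
P_allow = P_cr/n = 289300/4.14 = 69870 N.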